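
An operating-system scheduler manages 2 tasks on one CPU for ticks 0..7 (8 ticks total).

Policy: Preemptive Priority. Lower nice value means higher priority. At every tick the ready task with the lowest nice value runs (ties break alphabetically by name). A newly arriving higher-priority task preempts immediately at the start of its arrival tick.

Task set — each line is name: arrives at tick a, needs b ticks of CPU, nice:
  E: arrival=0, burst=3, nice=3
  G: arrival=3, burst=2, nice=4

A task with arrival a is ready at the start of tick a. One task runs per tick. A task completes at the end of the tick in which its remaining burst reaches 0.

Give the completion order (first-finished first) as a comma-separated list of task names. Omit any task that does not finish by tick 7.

t=0: ready={E} → run E
t=1: ready={E} → run E
t=2: ready={E} → run E
t=3: ready={G} → run G
t=4: ready={G} → run G
t=5: (idle)
t=6: (idle)
t=7: (idle)

completion order = E, G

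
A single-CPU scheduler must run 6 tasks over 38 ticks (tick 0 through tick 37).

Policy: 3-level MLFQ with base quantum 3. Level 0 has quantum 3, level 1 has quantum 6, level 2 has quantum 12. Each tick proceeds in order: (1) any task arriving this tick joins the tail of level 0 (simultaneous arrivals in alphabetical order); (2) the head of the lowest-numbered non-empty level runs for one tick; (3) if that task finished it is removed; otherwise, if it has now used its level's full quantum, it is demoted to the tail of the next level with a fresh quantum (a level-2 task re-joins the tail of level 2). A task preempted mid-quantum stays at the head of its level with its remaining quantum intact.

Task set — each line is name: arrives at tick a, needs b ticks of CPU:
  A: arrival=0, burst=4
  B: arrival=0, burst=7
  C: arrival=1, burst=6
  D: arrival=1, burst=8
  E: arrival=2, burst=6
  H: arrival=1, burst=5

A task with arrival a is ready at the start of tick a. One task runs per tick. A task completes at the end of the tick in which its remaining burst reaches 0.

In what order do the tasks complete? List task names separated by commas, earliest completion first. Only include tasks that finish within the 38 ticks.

completion order = A, B, C, D, H, E

t=0: L0/L1/L2 = AB/-/- → run A
t=1: L0/L1/L2 = ABCDH/-/- → run A
t=2: L0/L1/L2 = ABCDHE/-/- → run A
t=3: L0/L1/L2 = BCDHE/A/- → run B
t=4: L0/L1/L2 = BCDHE/A/- → run B
t=5: L0/L1/L2 = BCDHE/A/- → run B
t=6: L0/L1/L2 = CDHE/AB/- → run C
t=7: L0/L1/L2 = CDHE/AB/- → run C
t=8: L0/L1/L2 = CDHE/AB/- → run C
t=9: L0/L1/L2 = DHE/ABC/- → run D
t=10: L0/L1/L2 = DHE/ABC/- → run D
t=11: L0/L1/L2 = DHE/ABC/- → run D
t=12: L0/L1/L2 = HE/ABCD/- → run H
t=13: L0/L1/L2 = HE/ABCD/- → run H
t=14: L0/L1/L2 = HE/ABCD/- → run H
t=15: L0/L1/L2 = E/ABCDH/- → run E
t=16: L0/L1/L2 = E/ABCDH/- → run E
t=17: L0/L1/L2 = E/ABCDH/- → run E
t=18: L0/L1/L2 = -/ABCDHE/- → run A
t=19: L0/L1/L2 = -/BCDHE/- → run B
t=20: L0/L1/L2 = -/BCDHE/- → run B
t=21: L0/L1/L2 = -/BCDHE/- → run B
t=22: L0/L1/L2 = -/BCDHE/- → run B
t=23: L0/L1/L2 = -/CDHE/- → run C
t=24: L0/L1/L2 = -/CDHE/- → run C
t=25: L0/L1/L2 = -/CDHE/- → run C
t=26: L0/L1/L2 = -/DHE/- → run D
t=27: L0/L1/L2 = -/DHE/- → run D
t=28: L0/L1/L2 = -/DHE/- → run D
t=29: L0/L1/L2 = -/DHE/- → run D
t=30: L0/L1/L2 = -/DHE/- → run D
t=31: L0/L1/L2 = -/HE/- → run H
t=32: L0/L1/L2 = -/HE/- → run H
t=33: L0/L1/L2 = -/E/- → run E
t=34: L0/L1/L2 = -/E/- → run E
t=35: L0/L1/L2 = -/E/- → run E
t=36: (idle)
t=37: (idle)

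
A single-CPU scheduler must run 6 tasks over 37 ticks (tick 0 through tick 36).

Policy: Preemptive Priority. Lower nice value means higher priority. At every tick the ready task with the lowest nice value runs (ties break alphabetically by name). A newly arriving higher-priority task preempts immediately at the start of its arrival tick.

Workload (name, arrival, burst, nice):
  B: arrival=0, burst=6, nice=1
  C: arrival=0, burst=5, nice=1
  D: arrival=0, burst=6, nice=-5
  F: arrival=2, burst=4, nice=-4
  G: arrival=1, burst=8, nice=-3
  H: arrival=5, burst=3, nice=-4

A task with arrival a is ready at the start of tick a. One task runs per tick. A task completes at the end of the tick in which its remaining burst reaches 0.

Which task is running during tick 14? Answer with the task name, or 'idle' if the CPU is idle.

t=0: ready={B,C,D} → run D
t=1: ready={B,C,D,G} → run D
t=2: ready={B,C,D,F,G} → run D
t=3: ready={B,C,D,F,G} → run D
t=4: ready={B,C,D,F,G} → run D
t=5: ready={B,C,D,F,G,H} → run D
t=6: ready={B,C,F,G,H} → run F
t=7: ready={B,C,F,G,H} → run F
t=8: ready={B,C,F,G,H} → run F
t=9: ready={B,C,F,G,H} → run F
t=10: ready={B,C,G,H} → run H
t=11: ready={B,C,G,H} → run H
t=12: ready={B,C,G,H} → run H
t=13: ready={B,C,G} → run G
t=14: ready={B,C,G} → run G
t=15: ready={B,C,G} → run G
t=16: ready={B,C,G} → run G
t=17: ready={B,C,G} → run G
t=18: ready={B,C,G} → run G
t=19: ready={B,C,G} → run G
t=20: ready={B,C,G} → run G
t=21: ready={B,C} → run B
t=22: ready={B,C} → run B
t=23: ready={B,C} → run B
t=24: ready={B,C} → run B
t=25: ready={B,C} → run B
t=26: ready={B,C} → run B
t=27: ready={C} → run C
t=28: ready={C} → run C
t=29: ready={C} → run C
t=30: ready={C} → run C
t=31: ready={C} → run C
t=32: (idle)
t=33: (idle)
t=34: (idle)
t=35: (idle)
t=36: (idle)

running at tick 14 = G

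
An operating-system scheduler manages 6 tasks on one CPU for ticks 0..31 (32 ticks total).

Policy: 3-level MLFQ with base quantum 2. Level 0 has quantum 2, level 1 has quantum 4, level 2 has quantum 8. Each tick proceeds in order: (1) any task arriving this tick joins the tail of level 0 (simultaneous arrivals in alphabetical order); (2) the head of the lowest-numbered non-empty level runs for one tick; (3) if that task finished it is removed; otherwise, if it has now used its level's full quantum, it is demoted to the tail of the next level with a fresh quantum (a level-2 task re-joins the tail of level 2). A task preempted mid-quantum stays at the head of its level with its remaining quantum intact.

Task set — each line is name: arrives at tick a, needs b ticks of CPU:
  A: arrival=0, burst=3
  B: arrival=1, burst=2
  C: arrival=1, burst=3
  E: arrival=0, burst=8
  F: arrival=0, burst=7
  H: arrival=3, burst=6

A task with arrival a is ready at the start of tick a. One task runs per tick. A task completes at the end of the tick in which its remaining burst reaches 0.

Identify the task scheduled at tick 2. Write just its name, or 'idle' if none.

t=0: L0/L1/L2 = AEF/-/- → run A
t=1: L0/L1/L2 = AEFBC/-/- → run A
t=2: L0/L1/L2 = EFBC/A/- → run E
t=3: L0/L1/L2 = EFBCH/A/- → run E
t=4: L0/L1/L2 = FBCH/AE/- → run F
t=5: L0/L1/L2 = FBCH/AE/- → run F
t=6: L0/L1/L2 = BCH/AEF/- → run B
t=7: L0/L1/L2 = BCH/AEF/- → run B
t=8: L0/L1/L2 = CH/AEF/- → run C
t=9: L0/L1/L2 = CH/AEF/- → run C
t=10: L0/L1/L2 = H/AEFC/- → run H
t=11: L0/L1/L2 = H/AEFC/- → run H
t=12: L0/L1/L2 = -/AEFCH/- → run A
t=13: L0/L1/L2 = -/EFCH/- → run E
t=14: L0/L1/L2 = -/EFCH/- → run E
t=15: L0/L1/L2 = -/EFCH/- → run E
t=16: L0/L1/L2 = -/EFCH/- → run E
t=17: L0/L1/L2 = -/FCH/E → run F
t=18: L0/L1/L2 = -/FCH/E → run F
t=19: L0/L1/L2 = -/FCH/E → run F
t=20: L0/L1/L2 = -/FCH/E → run F
t=21: L0/L1/L2 = -/CH/EF → run C
t=22: L0/L1/L2 = -/H/EF → run H
t=23: L0/L1/L2 = -/H/EF → run H
t=24: L0/L1/L2 = -/H/EF → run H
t=25: L0/L1/L2 = -/H/EF → run H
t=26: L0/L1/L2 = -/-/EF → run E
t=27: L0/L1/L2 = -/-/EF → run E
t=28: L0/L1/L2 = -/-/F → run F
t=29: (idle)
t=30: (idle)
t=31: (idle)

running at tick 2 = E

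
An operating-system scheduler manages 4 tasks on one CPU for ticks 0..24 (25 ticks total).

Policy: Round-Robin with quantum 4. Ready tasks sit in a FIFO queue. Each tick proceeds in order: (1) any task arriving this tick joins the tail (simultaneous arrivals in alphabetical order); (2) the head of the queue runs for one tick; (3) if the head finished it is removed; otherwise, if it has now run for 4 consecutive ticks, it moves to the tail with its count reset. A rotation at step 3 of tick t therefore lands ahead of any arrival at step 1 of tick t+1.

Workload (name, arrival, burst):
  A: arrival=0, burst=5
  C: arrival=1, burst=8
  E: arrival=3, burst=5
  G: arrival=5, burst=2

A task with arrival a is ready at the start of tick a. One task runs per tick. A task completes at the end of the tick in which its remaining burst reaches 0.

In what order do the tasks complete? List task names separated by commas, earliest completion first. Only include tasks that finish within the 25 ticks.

t=0: queue=[A] q_used=0 → run A
t=1: queue=[A,C] q_used=1 → run A
t=2: queue=[A,C] q_used=2 → run A
t=3: queue=[A,C,E] q_used=3 → run A
t=4: queue=[C,E,A] q_used=0 → run C
t=5: queue=[C,E,A,G] q_used=1 → run C
t=6: queue=[C,E,A,G] q_used=2 → run C
t=7: queue=[C,E,A,G] q_used=3 → run C
t=8: queue=[E,A,G,C] q_used=0 → run E
t=9: queue=[E,A,G,C] q_used=1 → run E
t=10: queue=[E,A,G,C] q_used=2 → run E
t=11: queue=[E,A,G,C] q_used=3 → run E
t=12: queue=[A,G,C,E] q_used=0 → run A
t=13: queue=[G,C,E] q_used=0 → run G
t=14: queue=[G,C,E] q_used=1 → run G
t=15: queue=[C,E] q_used=0 → run C
t=16: queue=[C,E] q_used=1 → run C
t=17: queue=[C,E] q_used=2 → run C
t=18: queue=[C,E] q_used=3 → run C
t=19: queue=[E] q_used=0 → run E
t=20: (idle)
t=21: (idle)
t=22: (idle)
t=23: (idle)
t=24: (idle)

completion order = A, G, C, E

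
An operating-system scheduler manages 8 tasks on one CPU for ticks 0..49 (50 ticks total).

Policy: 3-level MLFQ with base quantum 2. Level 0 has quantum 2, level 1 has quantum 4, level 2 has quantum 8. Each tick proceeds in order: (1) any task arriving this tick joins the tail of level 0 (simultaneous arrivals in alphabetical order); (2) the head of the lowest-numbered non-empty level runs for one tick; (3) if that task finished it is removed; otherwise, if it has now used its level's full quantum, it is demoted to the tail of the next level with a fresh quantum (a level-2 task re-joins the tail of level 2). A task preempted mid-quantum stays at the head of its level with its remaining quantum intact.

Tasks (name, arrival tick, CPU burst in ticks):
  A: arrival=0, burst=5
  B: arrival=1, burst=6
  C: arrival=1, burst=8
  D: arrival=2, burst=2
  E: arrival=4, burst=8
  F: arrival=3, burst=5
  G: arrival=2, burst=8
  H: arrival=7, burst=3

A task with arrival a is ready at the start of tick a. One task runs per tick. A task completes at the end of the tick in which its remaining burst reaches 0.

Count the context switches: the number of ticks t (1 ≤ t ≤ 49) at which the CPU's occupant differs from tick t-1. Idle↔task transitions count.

context switches = 18

t=0: L0/L1/L2 = A/-/- → run A
t=1: L0/L1/L2 = ABC/-/- → run A
t=2: L0/L1/L2 = BCDG/A/- → run B
t=3: L0/L1/L2 = BCDGF/A/- → run B
t=4: L0/L1/L2 = CDGFE/AB/- → run C
t=5: L0/L1/L2 = CDGFE/AB/- → run C
t=6: L0/L1/L2 = DGFE/ABC/- → run D
t=7: L0/L1/L2 = DGFEH/ABC/- → run D
t=8: L0/L1/L2 = GFEH/ABC/- → run G
t=9: L0/L1/L2 = GFEH/ABC/- → run G
t=10: L0/L1/L2 = FEH/ABCG/- → run F
t=11: L0/L1/L2 = FEH/ABCG/- → run F
t=12: L0/L1/L2 = EH/ABCGF/- → run E
t=13: L0/L1/L2 = EH/ABCGF/- → run E
t=14: L0/L1/L2 = H/ABCGFE/- → run H
t=15: L0/L1/L2 = H/ABCGFE/- → run H
t=16: L0/L1/L2 = -/ABCGFEH/- → run A
t=17: L0/L1/L2 = -/ABCGFEH/- → run A
t=18: L0/L1/L2 = -/ABCGFEH/- → run A
t=19: L0/L1/L2 = -/BCGFEH/- → run B
t=20: L0/L1/L2 = -/BCGFEH/- → run B
t=21: L0/L1/L2 = -/BCGFEH/- → run B
t=22: L0/L1/L2 = -/BCGFEH/- → run B
t=23: L0/L1/L2 = -/CGFEH/- → run C
t=24: L0/L1/L2 = -/CGFEH/- → run C
t=25: L0/L1/L2 = -/CGFEH/- → run C
t=26: L0/L1/L2 = -/CGFEH/- → run C
t=27: L0/L1/L2 = -/GFEH/C → run G
t=28: L0/L1/L2 = -/GFEH/C → run G
t=29: L0/L1/L2 = -/GFEH/C → run G
t=30: L0/L1/L2 = -/GFEH/C → run G
t=31: L0/L1/L2 = -/FEH/CG → run F
t=32: L0/L1/L2 = -/FEH/CG → run F
t=33: L0/L1/L2 = -/FEH/CG → run F
t=34: L0/L1/L2 = -/EH/CG → run E
t=35: L0/L1/L2 = -/EH/CG → run E
t=36: L0/L1/L2 = -/EH/CG → run E
t=37: L0/L1/L2 = -/EH/CG → run E
t=38: L0/L1/L2 = -/H/CGE → run H
t=39: L0/L1/L2 = -/-/CGE → run C
t=40: L0/L1/L2 = -/-/CGE → run C
t=41: L0/L1/L2 = -/-/GE → run G
t=42: L0/L1/L2 = -/-/GE → run G
t=43: L0/L1/L2 = -/-/E → run E
t=44: L0/L1/L2 = -/-/E → run E
t=45: (idle)
t=46: (idle)
t=47: (idle)
t=48: (idle)
t=49: (idle)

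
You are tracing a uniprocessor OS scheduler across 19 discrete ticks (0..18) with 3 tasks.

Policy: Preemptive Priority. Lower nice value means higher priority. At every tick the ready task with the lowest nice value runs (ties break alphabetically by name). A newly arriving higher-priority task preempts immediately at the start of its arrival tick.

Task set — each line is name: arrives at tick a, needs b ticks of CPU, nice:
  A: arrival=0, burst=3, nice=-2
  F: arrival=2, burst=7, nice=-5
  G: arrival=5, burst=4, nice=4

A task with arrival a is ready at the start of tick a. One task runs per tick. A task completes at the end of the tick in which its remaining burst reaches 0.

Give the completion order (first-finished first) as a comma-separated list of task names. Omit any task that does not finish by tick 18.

completion order = F, A, G

t=0: ready={A} → run A
t=1: ready={A} → run A
t=2: ready={A,F} → run F
t=3: ready={A,F} → run F
t=4: ready={A,F} → run F
t=5: ready={A,F,G} → run F
t=6: ready={A,F,G} → run F
t=7: ready={A,F,G} → run F
t=8: ready={A,F,G} → run F
t=9: ready={A,G} → run A
t=10: ready={G} → run G
t=11: ready={G} → run G
t=12: ready={G} → run G
t=13: ready={G} → run G
t=14: (idle)
t=15: (idle)
t=16: (idle)
t=17: (idle)
t=18: (idle)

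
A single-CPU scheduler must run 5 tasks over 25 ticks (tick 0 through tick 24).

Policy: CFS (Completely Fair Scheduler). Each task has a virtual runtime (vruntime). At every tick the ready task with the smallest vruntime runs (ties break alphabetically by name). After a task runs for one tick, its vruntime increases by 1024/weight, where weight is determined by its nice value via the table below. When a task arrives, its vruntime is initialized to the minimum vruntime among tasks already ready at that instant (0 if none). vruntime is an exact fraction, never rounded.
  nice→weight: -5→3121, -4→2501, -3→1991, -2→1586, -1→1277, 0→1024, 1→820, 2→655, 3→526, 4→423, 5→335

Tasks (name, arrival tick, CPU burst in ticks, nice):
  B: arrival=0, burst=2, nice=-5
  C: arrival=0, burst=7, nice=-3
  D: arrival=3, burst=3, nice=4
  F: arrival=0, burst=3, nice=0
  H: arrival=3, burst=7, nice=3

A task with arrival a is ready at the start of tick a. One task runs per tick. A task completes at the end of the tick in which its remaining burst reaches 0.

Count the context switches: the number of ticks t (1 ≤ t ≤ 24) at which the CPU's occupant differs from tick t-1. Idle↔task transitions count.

t=0: vr[B=0 C=0 F=0] → run B
t=1: vr[B=1024/3121 C=0 F=0] → run C
t=2: vr[B=1024/3121 C=1024/1991 F=0] → run F
t=3: vr[B=1024/3121 C=1024/1991 D=1024/3121 F=1 H=1024/3121] → run B
t=4: vr[C=1024/1991 D=1024/3121 F=1 H=1024/3121] → run D
t=5: vr[C=1024/1991 D=3629056/1320183 F=1 H=1024/3121] → run H
t=6: vr[C=1024/1991 D=3629056/1320183 F=1 H=1867264/820823] → run C
t=7: vr[C=2048/1991 D=3629056/1320183 F=1 H=1867264/820823] → run F
t=8: vr[C=2048/1991 D=3629056/1320183 F=2 H=1867264/820823] → run C
t=9: vr[C=3072/1991 D=3629056/1320183 F=2 H=1867264/820823] → run C
t=10: vr[C=4096/1991 D=3629056/1320183 F=2 H=1867264/820823] → run F
t=11: vr[C=4096/1991 D=3629056/1320183 H=1867264/820823] → run C
t=12: vr[C=5120/1991 D=3629056/1320183 H=1867264/820823] → run H
t=13: vr[C=5120/1991 D=3629056/1320183 H=3465216/820823] → run C
t=14: vr[C=6144/1991 D=3629056/1320183 H=3465216/820823] → run D
t=15: vr[C=6144/1991 D=6824960/1320183 H=3465216/820823] → run C
t=16: vr[D=6824960/1320183 H=3465216/820823] → run H
t=17: vr[D=6824960/1320183 H=5063168/820823] → run D
t=18: vr[H=5063168/820823] → run H
t=19: vr[H=6661120/820823] → run H
t=20: vr[H=8259072/820823] → run H
t=21: vr[H=9857024/820823] → run H
t=22: (idle)
t=23: (idle)
t=24: (idle)

context switches = 18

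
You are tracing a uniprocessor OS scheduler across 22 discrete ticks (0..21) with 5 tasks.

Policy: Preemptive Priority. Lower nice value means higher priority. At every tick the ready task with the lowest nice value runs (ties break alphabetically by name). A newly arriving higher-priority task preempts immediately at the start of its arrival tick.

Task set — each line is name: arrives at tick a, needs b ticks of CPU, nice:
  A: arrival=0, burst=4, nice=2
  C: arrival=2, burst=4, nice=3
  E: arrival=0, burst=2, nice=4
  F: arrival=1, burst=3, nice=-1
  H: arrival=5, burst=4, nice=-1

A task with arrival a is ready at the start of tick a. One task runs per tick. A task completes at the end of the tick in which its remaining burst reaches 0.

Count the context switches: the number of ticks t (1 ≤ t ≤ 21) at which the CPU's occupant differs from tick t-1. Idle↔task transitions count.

context switches = 7

t=0: ready={A,E} → run A
t=1: ready={A,E,F} → run F
t=2: ready={A,C,E,F} → run F
t=3: ready={A,C,E,F} → run F
t=4: ready={A,C,E} → run A
t=5: ready={A,C,E,H} → run H
t=6: ready={A,C,E,H} → run H
t=7: ready={A,C,E,H} → run H
t=8: ready={A,C,E,H} → run H
t=9: ready={A,C,E} → run A
t=10: ready={A,C,E} → run A
t=11: ready={C,E} → run C
t=12: ready={C,E} → run C
t=13: ready={C,E} → run C
t=14: ready={C,E} → run C
t=15: ready={E} → run E
t=16: ready={E} → run E
t=17: (idle)
t=18: (idle)
t=19: (idle)
t=20: (idle)
t=21: (idle)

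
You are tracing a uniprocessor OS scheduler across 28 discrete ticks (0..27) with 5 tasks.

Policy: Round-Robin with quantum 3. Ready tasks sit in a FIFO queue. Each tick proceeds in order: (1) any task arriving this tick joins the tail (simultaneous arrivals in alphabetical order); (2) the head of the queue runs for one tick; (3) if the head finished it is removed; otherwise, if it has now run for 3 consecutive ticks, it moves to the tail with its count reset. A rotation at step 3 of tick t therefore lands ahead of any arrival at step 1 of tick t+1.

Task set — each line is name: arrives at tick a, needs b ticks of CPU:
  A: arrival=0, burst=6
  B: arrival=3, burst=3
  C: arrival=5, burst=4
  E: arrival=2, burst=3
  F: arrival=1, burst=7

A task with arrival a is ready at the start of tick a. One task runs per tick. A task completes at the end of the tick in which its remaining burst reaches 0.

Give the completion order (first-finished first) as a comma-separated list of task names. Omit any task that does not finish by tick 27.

t=0: queue=[A] q_used=0 → run A
t=1: queue=[A,F] q_used=1 → run A
t=2: queue=[A,F,E] q_used=2 → run A
t=3: queue=[F,E,A,B] q_used=0 → run F
t=4: queue=[F,E,A,B] q_used=1 → run F
t=5: queue=[F,E,A,B,C] q_used=2 → run F
t=6: queue=[E,A,B,C,F] q_used=0 → run E
t=7: queue=[E,A,B,C,F] q_used=1 → run E
t=8: queue=[E,A,B,C,F] q_used=2 → run E
t=9: queue=[A,B,C,F] q_used=0 → run A
t=10: queue=[A,B,C,F] q_used=1 → run A
t=11: queue=[A,B,C,F] q_used=2 → run A
t=12: queue=[B,C,F] q_used=0 → run B
t=13: queue=[B,C,F] q_used=1 → run B
t=14: queue=[B,C,F] q_used=2 → run B
t=15: queue=[C,F] q_used=0 → run C
t=16: queue=[C,F] q_used=1 → run C
t=17: queue=[C,F] q_used=2 → run C
t=18: queue=[F,C] q_used=0 → run F
t=19: queue=[F,C] q_used=1 → run F
t=20: queue=[F,C] q_used=2 → run F
t=21: queue=[C,F] q_used=0 → run C
t=22: queue=[F] q_used=0 → run F
t=23: (idle)
t=24: (idle)
t=25: (idle)
t=26: (idle)
t=27: (idle)

completion order = E, A, B, C, F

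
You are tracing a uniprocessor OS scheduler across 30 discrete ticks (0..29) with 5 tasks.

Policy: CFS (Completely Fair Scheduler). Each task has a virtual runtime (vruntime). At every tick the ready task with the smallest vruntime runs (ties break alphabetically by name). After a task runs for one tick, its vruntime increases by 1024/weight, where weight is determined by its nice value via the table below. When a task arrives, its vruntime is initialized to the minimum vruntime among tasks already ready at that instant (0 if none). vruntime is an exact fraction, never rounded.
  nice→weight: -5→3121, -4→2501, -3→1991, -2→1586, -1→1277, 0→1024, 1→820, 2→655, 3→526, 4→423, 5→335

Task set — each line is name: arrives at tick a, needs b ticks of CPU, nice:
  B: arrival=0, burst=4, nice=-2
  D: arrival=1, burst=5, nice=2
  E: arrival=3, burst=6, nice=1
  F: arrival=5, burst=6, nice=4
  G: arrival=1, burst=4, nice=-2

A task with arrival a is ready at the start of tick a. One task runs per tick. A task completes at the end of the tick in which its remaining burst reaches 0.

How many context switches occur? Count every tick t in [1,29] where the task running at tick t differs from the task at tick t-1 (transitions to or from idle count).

context switches = 22

t=0: vr[B=0] → run B
t=1: vr[B=512/793 D=512/793 G=512/793] → run B
t=2: vr[B=1024/793 D=512/793 G=512/793] → run D
t=3: vr[B=1024/793 D=1147392/519415 E=512/793 G=512/793] → run E
t=4: vr[B=1024/793 D=1147392/519415 E=307968/162565 G=512/793] → run G
t=5: vr[B=1024/793 D=1147392/519415 E=307968/162565 F=1024/793 G=1024/793] → run B
t=6: vr[B=1536/793 D=1147392/519415 E=307968/162565 F=1024/793 G=1024/793] → run F
t=7: vr[B=1536/793 D=1147392/519415 E=307968/162565 F=1245184/335439 G=1024/793] → run G
t=8: vr[B=1536/793 D=1147392/519415 E=307968/162565 F=1245184/335439 G=1536/793] → run E
t=9: vr[B=1536/793 D=1147392/519415 E=510976/162565 F=1245184/335439 G=1536/793] → run B
t=10: vr[D=1147392/519415 E=510976/162565 F=1245184/335439 G=1536/793] → run G
t=11: vr[D=1147392/519415 E=510976/162565 F=1245184/335439 G=2048/793] → run D
t=12: vr[D=1959424/519415 E=510976/162565 F=1245184/335439 G=2048/793] → run G
t=13: vr[D=1959424/519415 E=510976/162565 F=1245184/335439] → run E
t=14: vr[D=1959424/519415 E=713984/162565 F=1245184/335439] → run F
t=15: vr[D=1959424/519415 E=713984/162565 F=2057216/335439] → run D
t=16: vr[D=2771456/519415 E=713984/162565 F=2057216/335439] → run E
t=17: vr[D=2771456/519415 E=916992/162565 F=2057216/335439] → run D
t=18: vr[D=3583488/519415 E=916992/162565 F=2057216/335439] → run E
t=19: vr[D=3583488/519415 E=224000/32513 F=2057216/335439] → run F
t=20: vr[D=3583488/519415 E=224000/32513 F=956416/111813] → run E
t=21: vr[D=3583488/519415 F=956416/111813] → run D
t=22: vr[F=956416/111813] → run F
t=23: vr[F=3681280/335439] → run F
t=24: vr[F=4493312/335439] → run F
t=25: (idle)
t=26: (idle)
t=27: (idle)
t=28: (idle)
t=29: (idle)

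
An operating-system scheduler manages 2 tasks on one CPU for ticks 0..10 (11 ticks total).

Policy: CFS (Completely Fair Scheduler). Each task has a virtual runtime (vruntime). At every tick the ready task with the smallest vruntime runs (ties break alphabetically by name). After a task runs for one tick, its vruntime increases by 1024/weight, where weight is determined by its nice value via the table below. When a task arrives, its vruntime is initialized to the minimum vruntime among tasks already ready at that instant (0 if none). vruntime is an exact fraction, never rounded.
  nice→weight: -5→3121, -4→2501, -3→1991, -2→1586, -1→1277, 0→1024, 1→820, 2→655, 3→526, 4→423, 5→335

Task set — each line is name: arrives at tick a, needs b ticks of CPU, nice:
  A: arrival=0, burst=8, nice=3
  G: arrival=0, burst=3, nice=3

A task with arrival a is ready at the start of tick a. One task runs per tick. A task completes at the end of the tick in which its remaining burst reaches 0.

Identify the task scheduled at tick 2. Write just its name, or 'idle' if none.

t=0: vr[A=0 G=0] → run A
t=1: vr[A=512/263 G=0] → run G
t=2: vr[A=512/263 G=512/263] → run A
t=3: vr[A=1024/263 G=512/263] → run G
t=4: vr[A=1024/263 G=1024/263] → run A
t=5: vr[A=1536/263 G=1024/263] → run G
t=6: vr[A=1536/263] → run A
t=7: vr[A=2048/263] → run A
t=8: vr[A=2560/263] → run A
t=9: vr[A=3072/263] → run A
t=10: vr[A=3584/263] → run A

running at tick 2 = A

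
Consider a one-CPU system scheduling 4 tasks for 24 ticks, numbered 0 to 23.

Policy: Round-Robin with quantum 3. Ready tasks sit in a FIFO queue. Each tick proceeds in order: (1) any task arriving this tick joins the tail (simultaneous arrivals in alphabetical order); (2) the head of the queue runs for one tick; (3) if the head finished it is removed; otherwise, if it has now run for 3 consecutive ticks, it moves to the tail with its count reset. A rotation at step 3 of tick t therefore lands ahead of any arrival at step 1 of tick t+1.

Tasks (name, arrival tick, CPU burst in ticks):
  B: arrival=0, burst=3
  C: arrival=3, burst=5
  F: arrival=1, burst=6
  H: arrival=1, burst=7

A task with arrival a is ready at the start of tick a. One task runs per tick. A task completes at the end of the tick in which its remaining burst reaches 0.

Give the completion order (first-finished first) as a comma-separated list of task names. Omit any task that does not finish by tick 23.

completion order = B, F, C, H

t=0: queue=[B] q_used=0 → run B
t=1: queue=[B,F,H] q_used=1 → run B
t=2: queue=[B,F,H] q_used=2 → run B
t=3: queue=[F,H,C] q_used=0 → run F
t=4: queue=[F,H,C] q_used=1 → run F
t=5: queue=[F,H,C] q_used=2 → run F
t=6: queue=[H,C,F] q_used=0 → run H
t=7: queue=[H,C,F] q_used=1 → run H
t=8: queue=[H,C,F] q_used=2 → run H
t=9: queue=[C,F,H] q_used=0 → run C
t=10: queue=[C,F,H] q_used=1 → run C
t=11: queue=[C,F,H] q_used=2 → run C
t=12: queue=[F,H,C] q_used=0 → run F
t=13: queue=[F,H,C] q_used=1 → run F
t=14: queue=[F,H,C] q_used=2 → run F
t=15: queue=[H,C] q_used=0 → run H
t=16: queue=[H,C] q_used=1 → run H
t=17: queue=[H,C] q_used=2 → run H
t=18: queue=[C,H] q_used=0 → run C
t=19: queue=[C,H] q_used=1 → run C
t=20: queue=[H] q_used=0 → run H
t=21: (idle)
t=22: (idle)
t=23: (idle)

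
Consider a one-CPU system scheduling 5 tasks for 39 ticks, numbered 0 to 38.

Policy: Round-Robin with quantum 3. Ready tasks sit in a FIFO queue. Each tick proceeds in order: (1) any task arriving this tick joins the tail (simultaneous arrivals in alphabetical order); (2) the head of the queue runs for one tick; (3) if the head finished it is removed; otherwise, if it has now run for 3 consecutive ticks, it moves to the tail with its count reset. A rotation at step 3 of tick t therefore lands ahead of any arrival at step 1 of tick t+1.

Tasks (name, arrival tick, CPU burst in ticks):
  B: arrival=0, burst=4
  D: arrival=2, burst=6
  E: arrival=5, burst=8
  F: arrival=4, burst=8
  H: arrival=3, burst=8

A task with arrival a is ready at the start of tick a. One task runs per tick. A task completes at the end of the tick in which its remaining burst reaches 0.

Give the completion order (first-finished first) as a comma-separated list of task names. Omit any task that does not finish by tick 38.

completion order = B, D, H, F, E

t=0: queue=[B] q_used=0 → run B
t=1: queue=[B] q_used=1 → run B
t=2: queue=[B,D] q_used=2 → run B
t=3: queue=[D,B,H] q_used=0 → run D
t=4: queue=[D,B,H,F] q_used=1 → run D
t=5: queue=[D,B,H,F,E] q_used=2 → run D
t=6: queue=[B,H,F,E,D] q_used=0 → run B
t=7: queue=[H,F,E,D] q_used=0 → run H
t=8: queue=[H,F,E,D] q_used=1 → run H
t=9: queue=[H,F,E,D] q_used=2 → run H
t=10: queue=[F,E,D,H] q_used=0 → run F
t=11: queue=[F,E,D,H] q_used=1 → run F
t=12: queue=[F,E,D,H] q_used=2 → run F
t=13: queue=[E,D,H,F] q_used=0 → run E
t=14: queue=[E,D,H,F] q_used=1 → run E
t=15: queue=[E,D,H,F] q_used=2 → run E
t=16: queue=[D,H,F,E] q_used=0 → run D
t=17: queue=[D,H,F,E] q_used=1 → run D
t=18: queue=[D,H,F,E] q_used=2 → run D
t=19: queue=[H,F,E] q_used=0 → run H
t=20: queue=[H,F,E] q_used=1 → run H
t=21: queue=[H,F,E] q_used=2 → run H
t=22: queue=[F,E,H] q_used=0 → run F
t=23: queue=[F,E,H] q_used=1 → run F
t=24: queue=[F,E,H] q_used=2 → run F
t=25: queue=[E,H,F] q_used=0 → run E
t=26: queue=[E,H,F] q_used=1 → run E
t=27: queue=[E,H,F] q_used=2 → run E
t=28: queue=[H,F,E] q_used=0 → run H
t=29: queue=[H,F,E] q_used=1 → run H
t=30: queue=[F,E] q_used=0 → run F
t=31: queue=[F,E] q_used=1 → run F
t=32: queue=[E] q_used=0 → run E
t=33: queue=[E] q_used=1 → run E
t=34: (idle)
t=35: (idle)
t=36: (idle)
t=37: (idle)
t=38: (idle)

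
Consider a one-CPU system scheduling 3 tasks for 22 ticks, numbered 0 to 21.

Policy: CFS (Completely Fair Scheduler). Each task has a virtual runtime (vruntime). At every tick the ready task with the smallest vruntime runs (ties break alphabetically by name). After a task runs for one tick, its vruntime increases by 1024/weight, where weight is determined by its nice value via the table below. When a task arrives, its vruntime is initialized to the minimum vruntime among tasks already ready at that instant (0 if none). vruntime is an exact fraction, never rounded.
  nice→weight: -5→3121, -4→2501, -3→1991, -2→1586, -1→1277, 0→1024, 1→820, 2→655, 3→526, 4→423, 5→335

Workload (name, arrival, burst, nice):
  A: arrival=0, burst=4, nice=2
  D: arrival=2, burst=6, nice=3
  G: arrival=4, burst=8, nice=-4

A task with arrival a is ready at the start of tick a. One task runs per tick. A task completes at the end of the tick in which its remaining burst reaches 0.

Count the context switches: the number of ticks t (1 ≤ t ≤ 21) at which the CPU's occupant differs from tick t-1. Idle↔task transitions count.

context switches = 9

t=0: vr[A=0] → run A
t=1: vr[A=1024/655] → run A
t=2: vr[A=2048/655 D=2048/655] → run A
t=3: vr[A=3072/655 D=2048/655] → run D
t=4: vr[A=3072/655 D=873984/172265 G=3072/655] → run A
t=5: vr[D=873984/172265 G=3072/655] → run G
t=6: vr[D=873984/172265 G=8353792/1638155] → run D
t=7: vr[D=1209344/172265 G=8353792/1638155] → run G
t=8: vr[D=1209344/172265 G=9024512/1638155] → run G
t=9: vr[D=1209344/172265 G=9695232/1638155] → run G
t=10: vr[D=1209344/172265 G=10365952/1638155] → run G
t=11: vr[D=1209344/172265 G=11036672/1638155] → run G
t=12: vr[D=1209344/172265 G=11707392/1638155] → run D
t=13: vr[D=1544704/172265 G=11707392/1638155] → run G
t=14: vr[D=1544704/172265 G=12378112/1638155] → run G
t=15: vr[D=1544704/172265] → run D
t=16: vr[D=1880064/172265] → run D
t=17: vr[D=2215424/172265] → run D
t=18: (idle)
t=19: (idle)
t=20: (idle)
t=21: (idle)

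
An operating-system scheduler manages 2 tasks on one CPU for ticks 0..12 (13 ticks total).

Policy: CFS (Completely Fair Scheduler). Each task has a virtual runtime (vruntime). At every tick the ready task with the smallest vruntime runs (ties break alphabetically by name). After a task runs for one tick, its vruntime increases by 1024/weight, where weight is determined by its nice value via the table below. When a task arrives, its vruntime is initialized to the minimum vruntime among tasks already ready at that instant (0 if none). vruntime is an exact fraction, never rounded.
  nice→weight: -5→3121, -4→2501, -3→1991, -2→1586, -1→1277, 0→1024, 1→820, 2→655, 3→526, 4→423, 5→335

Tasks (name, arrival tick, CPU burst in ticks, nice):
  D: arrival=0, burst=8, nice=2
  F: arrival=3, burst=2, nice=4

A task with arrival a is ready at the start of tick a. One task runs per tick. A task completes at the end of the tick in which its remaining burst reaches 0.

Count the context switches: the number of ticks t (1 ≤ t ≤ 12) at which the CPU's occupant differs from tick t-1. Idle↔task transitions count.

context switches = 5

t=0: vr[D=0] → run D
t=1: vr[D=1024/655] → run D
t=2: vr[D=2048/655] → run D
t=3: vr[D=3072/655 F=3072/655] → run D
t=4: vr[D=4096/655 F=3072/655] → run F
t=5: vr[D=4096/655 F=1970176/277065] → run D
t=6: vr[D=1024/131 F=1970176/277065] → run F
t=7: vr[D=1024/131] → run D
t=8: vr[D=6144/655] → run D
t=9: vr[D=7168/655] → run D
t=10: (idle)
t=11: (idle)
t=12: (idle)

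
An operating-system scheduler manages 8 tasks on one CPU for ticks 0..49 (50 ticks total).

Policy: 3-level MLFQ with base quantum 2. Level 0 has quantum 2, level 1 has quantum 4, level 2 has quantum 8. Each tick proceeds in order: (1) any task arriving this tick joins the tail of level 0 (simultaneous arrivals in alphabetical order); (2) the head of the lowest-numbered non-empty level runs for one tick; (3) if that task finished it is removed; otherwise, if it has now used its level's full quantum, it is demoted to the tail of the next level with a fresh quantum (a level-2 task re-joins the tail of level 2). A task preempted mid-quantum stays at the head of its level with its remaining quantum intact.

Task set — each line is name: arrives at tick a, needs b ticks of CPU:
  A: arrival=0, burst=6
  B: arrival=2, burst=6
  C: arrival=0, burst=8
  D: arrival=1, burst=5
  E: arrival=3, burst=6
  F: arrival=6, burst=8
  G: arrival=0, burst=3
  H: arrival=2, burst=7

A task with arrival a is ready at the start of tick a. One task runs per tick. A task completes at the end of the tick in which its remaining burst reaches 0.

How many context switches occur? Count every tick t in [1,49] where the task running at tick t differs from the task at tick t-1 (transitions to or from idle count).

t=0: L0/L1/L2 = ACG/-/- → run A
t=1: L0/L1/L2 = ACGD/-/- → run A
t=2: L0/L1/L2 = CGDBH/A/- → run C
t=3: L0/L1/L2 = CGDBHE/A/- → run C
t=4: L0/L1/L2 = GDBHE/AC/- → run G
t=5: L0/L1/L2 = GDBHE/AC/- → run G
t=6: L0/L1/L2 = DBHEF/ACG/- → run D
t=7: L0/L1/L2 = DBHEF/ACG/- → run D
t=8: L0/L1/L2 = BHEF/ACGD/- → run B
t=9: L0/L1/L2 = BHEF/ACGD/- → run B
t=10: L0/L1/L2 = HEF/ACGDB/- → run H
t=11: L0/L1/L2 = HEF/ACGDB/- → run H
t=12: L0/L1/L2 = EF/ACGDBH/- → run E
t=13: L0/L1/L2 = EF/ACGDBH/- → run E
t=14: L0/L1/L2 = F/ACGDBHE/- → run F
t=15: L0/L1/L2 = F/ACGDBHE/- → run F
t=16: L0/L1/L2 = -/ACGDBHEF/- → run A
t=17: L0/L1/L2 = -/ACGDBHEF/- → run A
t=18: L0/L1/L2 = -/ACGDBHEF/- → run A
t=19: L0/L1/L2 = -/ACGDBHEF/- → run A
t=20: L0/L1/L2 = -/CGDBHEF/- → run C
t=21: L0/L1/L2 = -/CGDBHEF/- → run C
t=22: L0/L1/L2 = -/CGDBHEF/- → run C
t=23: L0/L1/L2 = -/CGDBHEF/- → run C
t=24: L0/L1/L2 = -/GDBHEF/C → run G
t=25: L0/L1/L2 = -/DBHEF/C → run D
t=26: L0/L1/L2 = -/DBHEF/C → run D
t=27: L0/L1/L2 = -/DBHEF/C → run D
t=28: L0/L1/L2 = -/BHEF/C → run B
t=29: L0/L1/L2 = -/BHEF/C → run B
t=30: L0/L1/L2 = -/BHEF/C → run B
t=31: L0/L1/L2 = -/BHEF/C → run B
t=32: L0/L1/L2 = -/HEF/C → run H
t=33: L0/L1/L2 = -/HEF/C → run H
t=34: L0/L1/L2 = -/HEF/C → run H
t=35: L0/L1/L2 = -/HEF/C → run H
t=36: L0/L1/L2 = -/EF/CH → run E
t=37: L0/L1/L2 = -/EF/CH → run E
t=38: L0/L1/L2 = -/EF/CH → run E
t=39: L0/L1/L2 = -/EF/CH → run E
t=40: L0/L1/L2 = -/F/CH → run F
t=41: L0/L1/L2 = -/F/CH → run F
t=42: L0/L1/L2 = -/F/CH → run F
t=43: L0/L1/L2 = -/F/CH → run F
t=44: L0/L1/L2 = -/-/CHF → run C
t=45: L0/L1/L2 = -/-/CHF → run C
t=46: L0/L1/L2 = -/-/HF → run H
t=47: L0/L1/L2 = -/-/F → run F
t=48: L0/L1/L2 = -/-/F → run F
t=49: (idle)

context switches = 19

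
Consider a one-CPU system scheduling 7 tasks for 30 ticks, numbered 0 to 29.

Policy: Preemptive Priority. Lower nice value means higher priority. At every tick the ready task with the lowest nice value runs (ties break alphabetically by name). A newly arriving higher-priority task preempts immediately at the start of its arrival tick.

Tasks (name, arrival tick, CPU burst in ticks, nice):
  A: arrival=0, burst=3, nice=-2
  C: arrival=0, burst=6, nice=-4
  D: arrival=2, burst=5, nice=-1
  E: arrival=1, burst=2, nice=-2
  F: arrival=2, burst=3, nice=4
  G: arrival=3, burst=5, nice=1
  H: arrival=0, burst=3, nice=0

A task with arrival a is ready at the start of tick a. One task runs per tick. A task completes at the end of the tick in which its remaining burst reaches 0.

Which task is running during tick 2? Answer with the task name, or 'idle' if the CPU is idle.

running at tick 2 = C

t=0: ready={A,C,H} → run C
t=1: ready={A,C,E,H} → run C
t=2: ready={A,C,D,E,F,H} → run C
t=3: ready={A,C,D,E,F,G,H} → run C
t=4: ready={A,C,D,E,F,G,H} → run C
t=5: ready={A,C,D,E,F,G,H} → run C
t=6: ready={A,D,E,F,G,H} → run A
t=7: ready={A,D,E,F,G,H} → run A
t=8: ready={A,D,E,F,G,H} → run A
t=9: ready={D,E,F,G,H} → run E
t=10: ready={D,E,F,G,H} → run E
t=11: ready={D,F,G,H} → run D
t=12: ready={D,F,G,H} → run D
t=13: ready={D,F,G,H} → run D
t=14: ready={D,F,G,H} → run D
t=15: ready={D,F,G,H} → run D
t=16: ready={F,G,H} → run H
t=17: ready={F,G,H} → run H
t=18: ready={F,G,H} → run H
t=19: ready={F,G} → run G
t=20: ready={F,G} → run G
t=21: ready={F,G} → run G
t=22: ready={F,G} → run G
t=23: ready={F,G} → run G
t=24: ready={F} → run F
t=25: ready={F} → run F
t=26: ready={F} → run F
t=27: (idle)
t=28: (idle)
t=29: (idle)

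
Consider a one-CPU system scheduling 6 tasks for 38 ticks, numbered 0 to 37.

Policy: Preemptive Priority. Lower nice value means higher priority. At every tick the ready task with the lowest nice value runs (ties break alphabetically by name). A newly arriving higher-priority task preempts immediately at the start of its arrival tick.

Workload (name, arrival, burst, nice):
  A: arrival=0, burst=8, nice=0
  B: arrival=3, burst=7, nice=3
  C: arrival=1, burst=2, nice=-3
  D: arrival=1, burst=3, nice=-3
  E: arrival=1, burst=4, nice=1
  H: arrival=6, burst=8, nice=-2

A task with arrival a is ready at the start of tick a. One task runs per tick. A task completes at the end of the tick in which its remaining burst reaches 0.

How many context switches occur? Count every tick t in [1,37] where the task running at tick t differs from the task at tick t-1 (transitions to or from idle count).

t=0: ready={A} → run A
t=1: ready={A,C,D,E} → run C
t=2: ready={A,C,D,E} → run C
t=3: ready={A,B,D,E} → run D
t=4: ready={A,B,D,E} → run D
t=5: ready={A,B,D,E} → run D
t=6: ready={A,B,E,H} → run H
t=7: ready={A,B,E,H} → run H
t=8: ready={A,B,E,H} → run H
t=9: ready={A,B,E,H} → run H
t=10: ready={A,B,E,H} → run H
t=11: ready={A,B,E,H} → run H
t=12: ready={A,B,E,H} → run H
t=13: ready={A,B,E,H} → run H
t=14: ready={A,B,E} → run A
t=15: ready={A,B,E} → run A
t=16: ready={A,B,E} → run A
t=17: ready={A,B,E} → run A
t=18: ready={A,B,E} → run A
t=19: ready={A,B,E} → run A
t=20: ready={A,B,E} → run A
t=21: ready={B,E} → run E
t=22: ready={B,E} → run E
t=23: ready={B,E} → run E
t=24: ready={B,E} → run E
t=25: ready={B} → run B
t=26: ready={B} → run B
t=27: ready={B} → run B
t=28: ready={B} → run B
t=29: ready={B} → run B
t=30: ready={B} → run B
t=31: ready={B} → run B
t=32: (idle)
t=33: (idle)
t=34: (idle)
t=35: (idle)
t=36: (idle)
t=37: (idle)

context switches = 7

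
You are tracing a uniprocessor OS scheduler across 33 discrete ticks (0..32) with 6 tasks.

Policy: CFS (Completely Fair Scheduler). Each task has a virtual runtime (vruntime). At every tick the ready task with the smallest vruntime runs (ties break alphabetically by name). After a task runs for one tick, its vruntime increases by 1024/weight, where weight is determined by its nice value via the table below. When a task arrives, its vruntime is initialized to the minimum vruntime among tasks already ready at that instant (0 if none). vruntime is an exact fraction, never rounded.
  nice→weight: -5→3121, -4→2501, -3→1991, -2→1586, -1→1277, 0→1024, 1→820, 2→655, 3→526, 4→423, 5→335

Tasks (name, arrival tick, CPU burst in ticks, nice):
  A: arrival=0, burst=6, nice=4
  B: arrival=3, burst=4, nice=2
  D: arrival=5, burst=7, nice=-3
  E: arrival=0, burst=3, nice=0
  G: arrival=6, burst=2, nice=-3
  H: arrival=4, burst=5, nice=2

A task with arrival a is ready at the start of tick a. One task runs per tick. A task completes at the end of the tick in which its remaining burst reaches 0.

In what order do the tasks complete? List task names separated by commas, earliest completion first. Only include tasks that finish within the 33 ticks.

t=0: vr[A=0 E=0] → run A
t=1: vr[A=1024/423 E=0] → run E
t=2: vr[A=1024/423 E=1] → run E
t=3: vr[A=1024/423 B=2 E=2] → run B
t=4: vr[A=1024/423 B=2334/655 E=2 H=2] → run E
t=5: vr[A=1024/423 B=2334/655 D=2 H=2] → run D
t=6: vr[A=1024/423 B=2334/655 D=5006/1991 G=2 H=2] → run G
t=7: vr[A=1024/423 B=2334/655 D=5006/1991 G=5006/1991 H=2] → run H
t=8: vr[A=1024/423 B=2334/655 D=5006/1991 G=5006/1991 H=2334/655] → run A
t=9: vr[A=2048/423 B=2334/655 D=5006/1991 G=5006/1991 H=2334/655] → run D
t=10: vr[A=2048/423 B=2334/655 D=6030/1991 G=5006/1991 H=2334/655] → run G
t=11: vr[A=2048/423 B=2334/655 D=6030/1991 H=2334/655] → run D
t=12: vr[A=2048/423 B=2334/655 D=7054/1991 H=2334/655] → run D
t=13: vr[A=2048/423 B=2334/655 D=8078/1991 H=2334/655] → run B
t=14: vr[A=2048/423 B=3358/655 D=8078/1991 H=2334/655] → run H
t=15: vr[A=2048/423 B=3358/655 D=8078/1991 H=3358/655] → run D
t=16: vr[A=2048/423 B=3358/655 D=9102/1991 H=3358/655] → run D
t=17: vr[A=2048/423 B=3358/655 D=10126/1991 H=3358/655] → run A
t=18: vr[A=1024/141 B=3358/655 D=10126/1991 H=3358/655] → run D
t=19: vr[A=1024/141 B=3358/655 H=3358/655] → run B
t=20: vr[A=1024/141 B=4382/655 H=3358/655] → run H
t=21: vr[A=1024/141 B=4382/655 H=4382/655] → run B
t=22: vr[A=1024/141 H=4382/655] → run H
t=23: vr[A=1024/141 H=5406/655] → run A
t=24: vr[A=4096/423 H=5406/655] → run H
t=25: vr[A=4096/423] → run A
t=26: vr[A=5120/423] → run A
t=27: (idle)
t=28: (idle)
t=29: (idle)
t=30: (idle)
t=31: (idle)
t=32: (idle)

completion order = E, G, D, B, H, A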